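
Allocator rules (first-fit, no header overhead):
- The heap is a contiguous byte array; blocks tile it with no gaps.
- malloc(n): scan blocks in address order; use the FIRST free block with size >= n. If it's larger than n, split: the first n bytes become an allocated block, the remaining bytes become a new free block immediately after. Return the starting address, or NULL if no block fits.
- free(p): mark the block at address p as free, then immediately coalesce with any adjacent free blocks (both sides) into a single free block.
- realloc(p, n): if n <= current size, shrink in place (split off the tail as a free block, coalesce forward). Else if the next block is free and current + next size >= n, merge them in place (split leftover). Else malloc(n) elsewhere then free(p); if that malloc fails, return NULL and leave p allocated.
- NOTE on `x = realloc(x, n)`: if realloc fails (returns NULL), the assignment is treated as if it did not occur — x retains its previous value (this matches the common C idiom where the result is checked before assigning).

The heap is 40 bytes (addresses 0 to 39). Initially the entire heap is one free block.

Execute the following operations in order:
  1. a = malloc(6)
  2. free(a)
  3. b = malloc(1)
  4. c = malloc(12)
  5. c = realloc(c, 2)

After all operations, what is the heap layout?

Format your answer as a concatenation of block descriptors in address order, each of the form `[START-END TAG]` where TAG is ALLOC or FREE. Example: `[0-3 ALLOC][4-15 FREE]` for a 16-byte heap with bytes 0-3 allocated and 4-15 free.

Op 1: a = malloc(6) -> a = 0; heap: [0-5 ALLOC][6-39 FREE]
Op 2: free(a) -> (freed a); heap: [0-39 FREE]
Op 3: b = malloc(1) -> b = 0; heap: [0-0 ALLOC][1-39 FREE]
Op 4: c = malloc(12) -> c = 1; heap: [0-0 ALLOC][1-12 ALLOC][13-39 FREE]
Op 5: c = realloc(c, 2) -> c = 1; heap: [0-0 ALLOC][1-2 ALLOC][3-39 FREE]

Answer: [0-0 ALLOC][1-2 ALLOC][3-39 FREE]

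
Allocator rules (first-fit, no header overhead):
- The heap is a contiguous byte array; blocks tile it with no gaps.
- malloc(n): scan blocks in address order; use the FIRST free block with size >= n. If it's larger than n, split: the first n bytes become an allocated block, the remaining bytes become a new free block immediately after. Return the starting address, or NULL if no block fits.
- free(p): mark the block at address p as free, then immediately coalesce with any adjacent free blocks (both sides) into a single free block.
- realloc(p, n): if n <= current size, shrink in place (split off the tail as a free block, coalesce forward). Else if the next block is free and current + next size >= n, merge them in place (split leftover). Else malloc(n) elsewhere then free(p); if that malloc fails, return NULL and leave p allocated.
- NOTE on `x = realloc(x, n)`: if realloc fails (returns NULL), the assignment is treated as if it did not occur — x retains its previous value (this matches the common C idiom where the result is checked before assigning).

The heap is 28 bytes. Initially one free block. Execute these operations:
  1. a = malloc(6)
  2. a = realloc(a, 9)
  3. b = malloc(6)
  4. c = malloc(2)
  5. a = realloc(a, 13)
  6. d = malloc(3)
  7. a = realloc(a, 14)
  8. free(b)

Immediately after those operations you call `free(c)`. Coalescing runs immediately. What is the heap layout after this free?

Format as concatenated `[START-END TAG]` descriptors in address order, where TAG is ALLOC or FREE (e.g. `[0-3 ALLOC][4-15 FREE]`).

Answer: [0-8 ALLOC][9-16 FREE][17-19 ALLOC][20-27 FREE]

Derivation:
Op 1: a = malloc(6) -> a = 0; heap: [0-5 ALLOC][6-27 FREE]
Op 2: a = realloc(a, 9) -> a = 0; heap: [0-8 ALLOC][9-27 FREE]
Op 3: b = malloc(6) -> b = 9; heap: [0-8 ALLOC][9-14 ALLOC][15-27 FREE]
Op 4: c = malloc(2) -> c = 15; heap: [0-8 ALLOC][9-14 ALLOC][15-16 ALLOC][17-27 FREE]
Op 5: a = realloc(a, 13) -> NULL (a unchanged); heap: [0-8 ALLOC][9-14 ALLOC][15-16 ALLOC][17-27 FREE]
Op 6: d = malloc(3) -> d = 17; heap: [0-8 ALLOC][9-14 ALLOC][15-16 ALLOC][17-19 ALLOC][20-27 FREE]
Op 7: a = realloc(a, 14) -> NULL (a unchanged); heap: [0-8 ALLOC][9-14 ALLOC][15-16 ALLOC][17-19 ALLOC][20-27 FREE]
Op 8: free(b) -> (freed b); heap: [0-8 ALLOC][9-14 FREE][15-16 ALLOC][17-19 ALLOC][20-27 FREE]
free(c): c = 15 -> block [15-16 ALLOC]; mark free, coalesce with adjacent free neighbors -> [0-8 ALLOC][9-16 FREE][17-19 ALLOC][20-27 FREE]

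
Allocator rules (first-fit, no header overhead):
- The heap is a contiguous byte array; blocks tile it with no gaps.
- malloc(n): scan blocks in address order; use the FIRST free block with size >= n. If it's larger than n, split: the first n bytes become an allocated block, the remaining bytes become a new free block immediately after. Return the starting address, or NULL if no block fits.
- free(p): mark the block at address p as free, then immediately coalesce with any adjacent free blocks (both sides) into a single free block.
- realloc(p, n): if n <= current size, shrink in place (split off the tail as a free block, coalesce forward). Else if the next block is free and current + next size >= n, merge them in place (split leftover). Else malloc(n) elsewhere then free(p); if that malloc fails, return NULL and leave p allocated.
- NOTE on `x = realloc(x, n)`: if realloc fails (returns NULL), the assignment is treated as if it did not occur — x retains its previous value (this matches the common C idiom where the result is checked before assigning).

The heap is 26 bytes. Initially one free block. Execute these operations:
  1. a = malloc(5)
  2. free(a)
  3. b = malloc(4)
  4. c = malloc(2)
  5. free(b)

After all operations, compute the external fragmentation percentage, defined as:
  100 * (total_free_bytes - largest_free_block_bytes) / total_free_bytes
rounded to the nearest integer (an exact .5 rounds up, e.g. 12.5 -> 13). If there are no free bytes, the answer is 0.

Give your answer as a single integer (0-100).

Answer: 17

Derivation:
Op 1: a = malloc(5) -> a = 0; heap: [0-4 ALLOC][5-25 FREE]
Op 2: free(a) -> (freed a); heap: [0-25 FREE]
Op 3: b = malloc(4) -> b = 0; heap: [0-3 ALLOC][4-25 FREE]
Op 4: c = malloc(2) -> c = 4; heap: [0-3 ALLOC][4-5 ALLOC][6-25 FREE]
Op 5: free(b) -> (freed b); heap: [0-3 FREE][4-5 ALLOC][6-25 FREE]
Free blocks: [4 20] total_free=24 largest=20 -> 100*(24-20)/24 = 400/24 ≈ 16.667 -> rounds to 17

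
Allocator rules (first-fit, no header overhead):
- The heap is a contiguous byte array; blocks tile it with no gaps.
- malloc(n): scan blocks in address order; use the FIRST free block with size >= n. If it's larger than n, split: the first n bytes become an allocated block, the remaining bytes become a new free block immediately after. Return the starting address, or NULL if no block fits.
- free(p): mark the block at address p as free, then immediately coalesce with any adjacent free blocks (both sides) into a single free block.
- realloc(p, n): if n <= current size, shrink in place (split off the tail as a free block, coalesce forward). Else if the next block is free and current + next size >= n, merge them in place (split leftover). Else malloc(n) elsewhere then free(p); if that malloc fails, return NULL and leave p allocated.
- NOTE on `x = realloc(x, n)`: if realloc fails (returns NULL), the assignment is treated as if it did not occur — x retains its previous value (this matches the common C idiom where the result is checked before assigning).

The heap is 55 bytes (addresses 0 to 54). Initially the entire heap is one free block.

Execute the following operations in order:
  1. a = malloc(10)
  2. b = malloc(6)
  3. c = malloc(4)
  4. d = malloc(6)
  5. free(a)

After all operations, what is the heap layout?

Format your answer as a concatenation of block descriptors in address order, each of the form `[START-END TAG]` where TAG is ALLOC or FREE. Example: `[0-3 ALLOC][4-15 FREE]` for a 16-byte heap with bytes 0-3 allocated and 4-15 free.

Answer: [0-9 FREE][10-15 ALLOC][16-19 ALLOC][20-25 ALLOC][26-54 FREE]

Derivation:
Op 1: a = malloc(10) -> a = 0; heap: [0-9 ALLOC][10-54 FREE]
Op 2: b = malloc(6) -> b = 10; heap: [0-9 ALLOC][10-15 ALLOC][16-54 FREE]
Op 3: c = malloc(4) -> c = 16; heap: [0-9 ALLOC][10-15 ALLOC][16-19 ALLOC][20-54 FREE]
Op 4: d = malloc(6) -> d = 20; heap: [0-9 ALLOC][10-15 ALLOC][16-19 ALLOC][20-25 ALLOC][26-54 FREE]
Op 5: free(a) -> (freed a); heap: [0-9 FREE][10-15 ALLOC][16-19 ALLOC][20-25 ALLOC][26-54 FREE]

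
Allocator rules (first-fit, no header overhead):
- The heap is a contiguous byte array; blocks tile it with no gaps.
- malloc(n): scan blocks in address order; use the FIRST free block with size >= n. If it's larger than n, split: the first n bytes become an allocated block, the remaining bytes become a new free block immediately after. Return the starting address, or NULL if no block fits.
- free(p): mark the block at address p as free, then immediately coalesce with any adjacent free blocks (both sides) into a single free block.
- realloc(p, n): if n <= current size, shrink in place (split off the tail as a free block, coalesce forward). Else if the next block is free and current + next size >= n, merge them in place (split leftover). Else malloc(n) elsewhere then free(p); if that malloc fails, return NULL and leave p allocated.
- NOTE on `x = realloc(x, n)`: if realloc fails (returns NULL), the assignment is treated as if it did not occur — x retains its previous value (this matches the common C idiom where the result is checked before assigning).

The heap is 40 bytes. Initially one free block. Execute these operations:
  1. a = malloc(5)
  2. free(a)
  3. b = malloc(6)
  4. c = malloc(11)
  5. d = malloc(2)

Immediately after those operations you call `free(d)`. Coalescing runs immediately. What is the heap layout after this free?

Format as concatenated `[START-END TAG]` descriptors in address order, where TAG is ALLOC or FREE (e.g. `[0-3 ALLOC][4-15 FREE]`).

Answer: [0-5 ALLOC][6-16 ALLOC][17-39 FREE]

Derivation:
Op 1: a = malloc(5) -> a = 0; heap: [0-4 ALLOC][5-39 FREE]
Op 2: free(a) -> (freed a); heap: [0-39 FREE]
Op 3: b = malloc(6) -> b = 0; heap: [0-5 ALLOC][6-39 FREE]
Op 4: c = malloc(11) -> c = 6; heap: [0-5 ALLOC][6-16 ALLOC][17-39 FREE]
Op 5: d = malloc(2) -> d = 17; heap: [0-5 ALLOC][6-16 ALLOC][17-18 ALLOC][19-39 FREE]
free(d): d = 17 -> block [17-18 ALLOC]; mark free, coalesce with adjacent free neighbors -> [0-5 ALLOC][6-16 ALLOC][17-39 FREE]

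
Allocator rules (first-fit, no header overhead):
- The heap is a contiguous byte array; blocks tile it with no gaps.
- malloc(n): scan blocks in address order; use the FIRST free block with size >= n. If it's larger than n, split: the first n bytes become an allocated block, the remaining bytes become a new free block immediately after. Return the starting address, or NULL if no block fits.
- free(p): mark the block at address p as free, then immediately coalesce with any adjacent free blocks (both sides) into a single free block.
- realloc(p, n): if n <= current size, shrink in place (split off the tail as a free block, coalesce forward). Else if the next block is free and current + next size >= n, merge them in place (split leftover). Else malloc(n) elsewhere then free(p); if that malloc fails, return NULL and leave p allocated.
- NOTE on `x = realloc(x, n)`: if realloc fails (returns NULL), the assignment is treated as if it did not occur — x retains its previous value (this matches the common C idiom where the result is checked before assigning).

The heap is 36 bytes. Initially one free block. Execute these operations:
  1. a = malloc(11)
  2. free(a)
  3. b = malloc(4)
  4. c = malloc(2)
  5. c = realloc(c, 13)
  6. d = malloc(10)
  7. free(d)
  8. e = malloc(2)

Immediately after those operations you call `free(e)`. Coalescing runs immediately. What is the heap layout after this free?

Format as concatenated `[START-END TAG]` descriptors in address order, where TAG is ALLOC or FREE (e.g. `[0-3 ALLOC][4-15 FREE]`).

Op 1: a = malloc(11) -> a = 0; heap: [0-10 ALLOC][11-35 FREE]
Op 2: free(a) -> (freed a); heap: [0-35 FREE]
Op 3: b = malloc(4) -> b = 0; heap: [0-3 ALLOC][4-35 FREE]
Op 4: c = malloc(2) -> c = 4; heap: [0-3 ALLOC][4-5 ALLOC][6-35 FREE]
Op 5: c = realloc(c, 13) -> c = 4; heap: [0-3 ALLOC][4-16 ALLOC][17-35 FREE]
Op 6: d = malloc(10) -> d = 17; heap: [0-3 ALLOC][4-16 ALLOC][17-26 ALLOC][27-35 FREE]
Op 7: free(d) -> (freed d); heap: [0-3 ALLOC][4-16 ALLOC][17-35 FREE]
Op 8: e = malloc(2) -> e = 17; heap: [0-3 ALLOC][4-16 ALLOC][17-18 ALLOC][19-35 FREE]
free(e): e = 17 -> block [17-18 ALLOC]; mark free, coalesce with adjacent free neighbors -> [0-3 ALLOC][4-16 ALLOC][17-35 FREE]

Answer: [0-3 ALLOC][4-16 ALLOC][17-35 FREE]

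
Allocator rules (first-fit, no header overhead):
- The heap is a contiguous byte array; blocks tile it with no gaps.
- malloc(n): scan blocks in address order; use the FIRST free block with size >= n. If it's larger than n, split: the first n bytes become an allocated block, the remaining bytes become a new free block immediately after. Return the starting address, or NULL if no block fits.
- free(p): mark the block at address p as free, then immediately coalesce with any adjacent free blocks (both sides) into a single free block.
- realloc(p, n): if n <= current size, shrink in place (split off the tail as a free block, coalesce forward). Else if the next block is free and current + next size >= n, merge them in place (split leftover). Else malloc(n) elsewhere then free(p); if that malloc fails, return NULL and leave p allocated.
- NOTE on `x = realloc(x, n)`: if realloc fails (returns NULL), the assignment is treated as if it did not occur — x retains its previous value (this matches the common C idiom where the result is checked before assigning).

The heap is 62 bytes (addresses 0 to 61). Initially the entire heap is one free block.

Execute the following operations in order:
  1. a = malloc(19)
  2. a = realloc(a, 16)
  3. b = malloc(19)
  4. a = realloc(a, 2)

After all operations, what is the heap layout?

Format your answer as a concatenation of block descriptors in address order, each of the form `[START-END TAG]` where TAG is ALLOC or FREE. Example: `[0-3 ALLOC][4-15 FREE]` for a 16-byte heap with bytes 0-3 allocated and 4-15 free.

Op 1: a = malloc(19) -> a = 0; heap: [0-18 ALLOC][19-61 FREE]
Op 2: a = realloc(a, 16) -> a = 0; heap: [0-15 ALLOC][16-61 FREE]
Op 3: b = malloc(19) -> b = 16; heap: [0-15 ALLOC][16-34 ALLOC][35-61 FREE]
Op 4: a = realloc(a, 2) -> a = 0; heap: [0-1 ALLOC][2-15 FREE][16-34 ALLOC][35-61 FREE]

Answer: [0-1 ALLOC][2-15 FREE][16-34 ALLOC][35-61 FREE]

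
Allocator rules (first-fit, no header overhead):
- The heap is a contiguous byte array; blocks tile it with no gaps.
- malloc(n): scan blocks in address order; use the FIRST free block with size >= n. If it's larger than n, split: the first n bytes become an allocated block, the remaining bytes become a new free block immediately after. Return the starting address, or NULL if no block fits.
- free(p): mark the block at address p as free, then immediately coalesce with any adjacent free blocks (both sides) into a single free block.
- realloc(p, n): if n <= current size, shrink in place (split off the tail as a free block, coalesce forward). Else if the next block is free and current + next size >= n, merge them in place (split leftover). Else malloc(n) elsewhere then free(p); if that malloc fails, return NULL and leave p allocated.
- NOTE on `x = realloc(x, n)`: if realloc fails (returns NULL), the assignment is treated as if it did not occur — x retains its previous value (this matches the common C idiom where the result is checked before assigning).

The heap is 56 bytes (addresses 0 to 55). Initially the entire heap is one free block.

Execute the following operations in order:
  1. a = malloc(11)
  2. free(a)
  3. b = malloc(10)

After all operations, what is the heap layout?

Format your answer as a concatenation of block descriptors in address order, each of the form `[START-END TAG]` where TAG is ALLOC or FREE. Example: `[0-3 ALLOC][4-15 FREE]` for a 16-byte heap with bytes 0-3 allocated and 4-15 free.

Op 1: a = malloc(11) -> a = 0; heap: [0-10 ALLOC][11-55 FREE]
Op 2: free(a) -> (freed a); heap: [0-55 FREE]
Op 3: b = malloc(10) -> b = 0; heap: [0-9 ALLOC][10-55 FREE]

Answer: [0-9 ALLOC][10-55 FREE]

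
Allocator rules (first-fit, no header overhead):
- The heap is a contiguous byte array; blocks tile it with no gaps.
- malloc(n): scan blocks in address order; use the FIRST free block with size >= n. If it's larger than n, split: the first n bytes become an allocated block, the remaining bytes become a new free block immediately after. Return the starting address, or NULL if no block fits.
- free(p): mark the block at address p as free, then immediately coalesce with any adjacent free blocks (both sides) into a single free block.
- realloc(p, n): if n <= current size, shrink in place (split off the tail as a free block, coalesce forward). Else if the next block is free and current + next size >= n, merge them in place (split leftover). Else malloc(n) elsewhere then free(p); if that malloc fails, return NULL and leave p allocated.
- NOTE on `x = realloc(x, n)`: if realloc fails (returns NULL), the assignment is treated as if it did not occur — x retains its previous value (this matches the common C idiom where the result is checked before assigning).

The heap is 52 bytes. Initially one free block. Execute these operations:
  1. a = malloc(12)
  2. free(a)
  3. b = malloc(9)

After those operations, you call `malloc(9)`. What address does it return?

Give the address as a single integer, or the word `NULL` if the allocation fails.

Op 1: a = malloc(12) -> a = 0; heap: [0-11 ALLOC][12-51 FREE]
Op 2: free(a) -> (freed a); heap: [0-51 FREE]
Op 3: b = malloc(9) -> b = 0; heap: [0-8 ALLOC][9-51 FREE]
malloc(9): first-fit scan over [0-8 ALLOC][9-51 FREE] -> 9

Answer: 9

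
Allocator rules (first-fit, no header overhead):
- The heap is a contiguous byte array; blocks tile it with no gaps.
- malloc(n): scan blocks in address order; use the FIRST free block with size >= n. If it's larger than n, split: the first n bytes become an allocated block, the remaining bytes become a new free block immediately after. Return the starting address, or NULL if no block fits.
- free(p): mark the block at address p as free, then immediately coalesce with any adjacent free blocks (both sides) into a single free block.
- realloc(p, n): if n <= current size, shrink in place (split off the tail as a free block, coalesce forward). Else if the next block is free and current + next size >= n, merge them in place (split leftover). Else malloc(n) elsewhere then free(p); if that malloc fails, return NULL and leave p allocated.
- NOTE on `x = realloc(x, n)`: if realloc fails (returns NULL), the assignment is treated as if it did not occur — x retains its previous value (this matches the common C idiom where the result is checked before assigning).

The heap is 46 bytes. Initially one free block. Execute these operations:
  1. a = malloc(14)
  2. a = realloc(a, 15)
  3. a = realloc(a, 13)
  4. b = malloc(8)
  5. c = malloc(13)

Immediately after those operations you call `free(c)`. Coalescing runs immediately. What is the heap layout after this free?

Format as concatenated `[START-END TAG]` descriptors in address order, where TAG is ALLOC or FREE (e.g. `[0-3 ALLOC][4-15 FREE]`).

Op 1: a = malloc(14) -> a = 0; heap: [0-13 ALLOC][14-45 FREE]
Op 2: a = realloc(a, 15) -> a = 0; heap: [0-14 ALLOC][15-45 FREE]
Op 3: a = realloc(a, 13) -> a = 0; heap: [0-12 ALLOC][13-45 FREE]
Op 4: b = malloc(8) -> b = 13; heap: [0-12 ALLOC][13-20 ALLOC][21-45 FREE]
Op 5: c = malloc(13) -> c = 21; heap: [0-12 ALLOC][13-20 ALLOC][21-33 ALLOC][34-45 FREE]
free(c): c = 21 -> block [21-33 ALLOC]; mark free, coalesce with adjacent free neighbors -> [0-12 ALLOC][13-20 ALLOC][21-45 FREE]

Answer: [0-12 ALLOC][13-20 ALLOC][21-45 FREE]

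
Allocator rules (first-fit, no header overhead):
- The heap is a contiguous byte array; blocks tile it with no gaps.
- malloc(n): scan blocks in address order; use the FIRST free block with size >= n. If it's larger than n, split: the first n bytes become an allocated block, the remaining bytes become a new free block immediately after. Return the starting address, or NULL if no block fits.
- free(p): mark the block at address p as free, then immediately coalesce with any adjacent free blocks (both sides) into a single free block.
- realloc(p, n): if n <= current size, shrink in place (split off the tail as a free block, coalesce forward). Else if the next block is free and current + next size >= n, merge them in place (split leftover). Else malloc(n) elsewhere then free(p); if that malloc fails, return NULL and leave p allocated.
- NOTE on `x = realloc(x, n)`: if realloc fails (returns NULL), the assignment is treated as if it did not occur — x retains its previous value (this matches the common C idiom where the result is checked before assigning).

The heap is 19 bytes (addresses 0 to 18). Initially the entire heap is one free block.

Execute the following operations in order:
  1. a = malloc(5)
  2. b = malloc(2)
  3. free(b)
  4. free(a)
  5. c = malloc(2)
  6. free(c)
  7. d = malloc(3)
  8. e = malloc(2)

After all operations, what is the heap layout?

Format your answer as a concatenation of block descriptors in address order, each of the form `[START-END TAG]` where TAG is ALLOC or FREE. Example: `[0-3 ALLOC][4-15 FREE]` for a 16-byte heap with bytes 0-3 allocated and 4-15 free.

Answer: [0-2 ALLOC][3-4 ALLOC][5-18 FREE]

Derivation:
Op 1: a = malloc(5) -> a = 0; heap: [0-4 ALLOC][5-18 FREE]
Op 2: b = malloc(2) -> b = 5; heap: [0-4 ALLOC][5-6 ALLOC][7-18 FREE]
Op 3: free(b) -> (freed b); heap: [0-4 ALLOC][5-18 FREE]
Op 4: free(a) -> (freed a); heap: [0-18 FREE]
Op 5: c = malloc(2) -> c = 0; heap: [0-1 ALLOC][2-18 FREE]
Op 6: free(c) -> (freed c); heap: [0-18 FREE]
Op 7: d = malloc(3) -> d = 0; heap: [0-2 ALLOC][3-18 FREE]
Op 8: e = malloc(2) -> e = 3; heap: [0-2 ALLOC][3-4 ALLOC][5-18 FREE]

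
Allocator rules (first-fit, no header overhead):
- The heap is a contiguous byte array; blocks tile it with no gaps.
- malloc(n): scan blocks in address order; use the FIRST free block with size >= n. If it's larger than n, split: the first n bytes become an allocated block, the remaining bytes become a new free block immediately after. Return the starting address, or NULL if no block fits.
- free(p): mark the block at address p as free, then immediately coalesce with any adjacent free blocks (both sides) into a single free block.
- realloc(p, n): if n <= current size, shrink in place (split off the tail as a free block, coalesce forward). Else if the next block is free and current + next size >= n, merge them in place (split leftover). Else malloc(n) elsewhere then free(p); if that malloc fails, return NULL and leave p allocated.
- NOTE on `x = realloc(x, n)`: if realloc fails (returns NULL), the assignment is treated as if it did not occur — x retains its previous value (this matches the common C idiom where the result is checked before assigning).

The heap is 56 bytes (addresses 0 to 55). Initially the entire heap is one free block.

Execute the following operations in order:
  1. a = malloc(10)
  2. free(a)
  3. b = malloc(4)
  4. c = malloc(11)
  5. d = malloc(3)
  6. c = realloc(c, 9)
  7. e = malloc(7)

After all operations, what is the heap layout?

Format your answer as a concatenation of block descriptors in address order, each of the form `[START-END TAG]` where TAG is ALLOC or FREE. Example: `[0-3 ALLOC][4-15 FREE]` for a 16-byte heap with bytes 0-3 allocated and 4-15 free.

Op 1: a = malloc(10) -> a = 0; heap: [0-9 ALLOC][10-55 FREE]
Op 2: free(a) -> (freed a); heap: [0-55 FREE]
Op 3: b = malloc(4) -> b = 0; heap: [0-3 ALLOC][4-55 FREE]
Op 4: c = malloc(11) -> c = 4; heap: [0-3 ALLOC][4-14 ALLOC][15-55 FREE]
Op 5: d = malloc(3) -> d = 15; heap: [0-3 ALLOC][4-14 ALLOC][15-17 ALLOC][18-55 FREE]
Op 6: c = realloc(c, 9) -> c = 4; heap: [0-3 ALLOC][4-12 ALLOC][13-14 FREE][15-17 ALLOC][18-55 FREE]
Op 7: e = malloc(7) -> e = 18; heap: [0-3 ALLOC][4-12 ALLOC][13-14 FREE][15-17 ALLOC][18-24 ALLOC][25-55 FREE]

Answer: [0-3 ALLOC][4-12 ALLOC][13-14 FREE][15-17 ALLOC][18-24 ALLOC][25-55 FREE]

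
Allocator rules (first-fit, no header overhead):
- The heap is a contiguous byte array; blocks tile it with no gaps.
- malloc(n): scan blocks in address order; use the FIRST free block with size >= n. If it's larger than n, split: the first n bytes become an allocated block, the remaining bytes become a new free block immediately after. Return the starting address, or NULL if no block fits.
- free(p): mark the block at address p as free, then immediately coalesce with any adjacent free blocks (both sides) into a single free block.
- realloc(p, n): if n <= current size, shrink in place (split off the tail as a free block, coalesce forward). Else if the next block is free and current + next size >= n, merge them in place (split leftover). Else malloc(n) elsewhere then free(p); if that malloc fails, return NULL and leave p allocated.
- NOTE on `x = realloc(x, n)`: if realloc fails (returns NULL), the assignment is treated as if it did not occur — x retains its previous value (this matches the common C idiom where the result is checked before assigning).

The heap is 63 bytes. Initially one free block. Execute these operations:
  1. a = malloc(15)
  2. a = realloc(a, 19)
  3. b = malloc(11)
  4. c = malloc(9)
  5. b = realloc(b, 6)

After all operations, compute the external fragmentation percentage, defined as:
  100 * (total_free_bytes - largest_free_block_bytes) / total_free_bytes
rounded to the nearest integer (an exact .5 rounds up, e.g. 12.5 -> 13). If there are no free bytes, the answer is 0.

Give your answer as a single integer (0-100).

Answer: 17

Derivation:
Op 1: a = malloc(15) -> a = 0; heap: [0-14 ALLOC][15-62 FREE]
Op 2: a = realloc(a, 19) -> a = 0; heap: [0-18 ALLOC][19-62 FREE]
Op 3: b = malloc(11) -> b = 19; heap: [0-18 ALLOC][19-29 ALLOC][30-62 FREE]
Op 4: c = malloc(9) -> c = 30; heap: [0-18 ALLOC][19-29 ALLOC][30-38 ALLOC][39-62 FREE]
Op 5: b = realloc(b, 6) -> b = 19; heap: [0-18 ALLOC][19-24 ALLOC][25-29 FREE][30-38 ALLOC][39-62 FREE]
Free blocks: [5 24] total_free=29 largest=24 -> 100*(29-24)/29 = 500/29 ≈ 17.241 -> rounds to 17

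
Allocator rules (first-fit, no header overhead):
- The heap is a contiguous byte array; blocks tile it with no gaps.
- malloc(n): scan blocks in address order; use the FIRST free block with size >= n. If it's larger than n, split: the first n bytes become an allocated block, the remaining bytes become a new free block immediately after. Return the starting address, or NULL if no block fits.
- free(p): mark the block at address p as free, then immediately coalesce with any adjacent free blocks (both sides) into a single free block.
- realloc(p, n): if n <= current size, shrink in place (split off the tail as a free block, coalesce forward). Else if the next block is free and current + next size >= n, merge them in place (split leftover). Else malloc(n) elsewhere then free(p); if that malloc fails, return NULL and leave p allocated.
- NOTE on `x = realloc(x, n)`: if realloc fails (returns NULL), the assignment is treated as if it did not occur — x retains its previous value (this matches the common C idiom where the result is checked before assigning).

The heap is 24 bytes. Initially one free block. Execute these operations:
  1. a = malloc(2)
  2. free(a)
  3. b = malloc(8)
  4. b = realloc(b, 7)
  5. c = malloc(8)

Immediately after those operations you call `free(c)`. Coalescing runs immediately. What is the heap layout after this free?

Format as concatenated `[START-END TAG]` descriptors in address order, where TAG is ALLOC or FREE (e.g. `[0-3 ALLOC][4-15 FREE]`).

Answer: [0-6 ALLOC][7-23 FREE]

Derivation:
Op 1: a = malloc(2) -> a = 0; heap: [0-1 ALLOC][2-23 FREE]
Op 2: free(a) -> (freed a); heap: [0-23 FREE]
Op 3: b = malloc(8) -> b = 0; heap: [0-7 ALLOC][8-23 FREE]
Op 4: b = realloc(b, 7) -> b = 0; heap: [0-6 ALLOC][7-23 FREE]
Op 5: c = malloc(8) -> c = 7; heap: [0-6 ALLOC][7-14 ALLOC][15-23 FREE]
free(c): c = 7 -> block [7-14 ALLOC]; mark free, coalesce with adjacent free neighbors -> [0-6 ALLOC][7-23 FREE]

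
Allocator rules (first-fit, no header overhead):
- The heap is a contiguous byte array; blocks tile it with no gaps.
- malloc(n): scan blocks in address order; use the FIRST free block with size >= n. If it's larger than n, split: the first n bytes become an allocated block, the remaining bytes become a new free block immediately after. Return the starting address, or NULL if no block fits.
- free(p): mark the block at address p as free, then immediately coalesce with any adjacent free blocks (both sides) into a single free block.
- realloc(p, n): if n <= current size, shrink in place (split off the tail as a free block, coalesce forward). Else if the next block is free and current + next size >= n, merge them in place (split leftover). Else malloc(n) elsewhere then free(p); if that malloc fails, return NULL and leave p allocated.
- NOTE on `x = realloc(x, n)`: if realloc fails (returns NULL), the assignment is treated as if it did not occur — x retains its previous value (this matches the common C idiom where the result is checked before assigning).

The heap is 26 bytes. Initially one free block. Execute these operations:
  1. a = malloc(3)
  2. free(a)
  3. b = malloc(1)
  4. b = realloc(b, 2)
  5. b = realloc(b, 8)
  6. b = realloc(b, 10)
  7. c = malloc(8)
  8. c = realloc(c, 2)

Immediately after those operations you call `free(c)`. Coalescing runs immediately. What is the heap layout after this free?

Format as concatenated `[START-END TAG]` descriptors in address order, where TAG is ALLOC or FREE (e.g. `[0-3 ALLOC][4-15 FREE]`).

Answer: [0-9 ALLOC][10-25 FREE]

Derivation:
Op 1: a = malloc(3) -> a = 0; heap: [0-2 ALLOC][3-25 FREE]
Op 2: free(a) -> (freed a); heap: [0-25 FREE]
Op 3: b = malloc(1) -> b = 0; heap: [0-0 ALLOC][1-25 FREE]
Op 4: b = realloc(b, 2) -> b = 0; heap: [0-1 ALLOC][2-25 FREE]
Op 5: b = realloc(b, 8) -> b = 0; heap: [0-7 ALLOC][8-25 FREE]
Op 6: b = realloc(b, 10) -> b = 0; heap: [0-9 ALLOC][10-25 FREE]
Op 7: c = malloc(8) -> c = 10; heap: [0-9 ALLOC][10-17 ALLOC][18-25 FREE]
Op 8: c = realloc(c, 2) -> c = 10; heap: [0-9 ALLOC][10-11 ALLOC][12-25 FREE]
free(c): c = 10 -> block [10-11 ALLOC]; mark free, coalesce with adjacent free neighbors -> [0-9 ALLOC][10-25 FREE]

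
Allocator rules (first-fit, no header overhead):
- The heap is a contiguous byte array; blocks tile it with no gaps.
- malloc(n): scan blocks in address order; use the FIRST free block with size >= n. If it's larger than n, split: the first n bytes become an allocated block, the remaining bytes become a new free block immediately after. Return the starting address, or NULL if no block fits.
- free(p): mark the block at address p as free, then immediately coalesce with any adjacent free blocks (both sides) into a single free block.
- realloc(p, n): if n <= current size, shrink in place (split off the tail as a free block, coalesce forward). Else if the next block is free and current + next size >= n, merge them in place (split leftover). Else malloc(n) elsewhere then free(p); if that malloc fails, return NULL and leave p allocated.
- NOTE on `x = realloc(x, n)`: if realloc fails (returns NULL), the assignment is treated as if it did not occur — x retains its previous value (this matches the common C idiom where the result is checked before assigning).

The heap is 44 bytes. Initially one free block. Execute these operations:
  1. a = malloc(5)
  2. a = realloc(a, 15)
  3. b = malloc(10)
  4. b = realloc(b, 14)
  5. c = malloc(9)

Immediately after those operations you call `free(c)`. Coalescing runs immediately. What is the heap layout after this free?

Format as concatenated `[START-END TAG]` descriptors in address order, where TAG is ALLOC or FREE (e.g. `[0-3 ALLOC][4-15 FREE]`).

Answer: [0-14 ALLOC][15-28 ALLOC][29-43 FREE]

Derivation:
Op 1: a = malloc(5) -> a = 0; heap: [0-4 ALLOC][5-43 FREE]
Op 2: a = realloc(a, 15) -> a = 0; heap: [0-14 ALLOC][15-43 FREE]
Op 3: b = malloc(10) -> b = 15; heap: [0-14 ALLOC][15-24 ALLOC][25-43 FREE]
Op 4: b = realloc(b, 14) -> b = 15; heap: [0-14 ALLOC][15-28 ALLOC][29-43 FREE]
Op 5: c = malloc(9) -> c = 29; heap: [0-14 ALLOC][15-28 ALLOC][29-37 ALLOC][38-43 FREE]
free(c): c = 29 -> block [29-37 ALLOC]; mark free, coalesce with adjacent free neighbors -> [0-14 ALLOC][15-28 ALLOC][29-43 FREE]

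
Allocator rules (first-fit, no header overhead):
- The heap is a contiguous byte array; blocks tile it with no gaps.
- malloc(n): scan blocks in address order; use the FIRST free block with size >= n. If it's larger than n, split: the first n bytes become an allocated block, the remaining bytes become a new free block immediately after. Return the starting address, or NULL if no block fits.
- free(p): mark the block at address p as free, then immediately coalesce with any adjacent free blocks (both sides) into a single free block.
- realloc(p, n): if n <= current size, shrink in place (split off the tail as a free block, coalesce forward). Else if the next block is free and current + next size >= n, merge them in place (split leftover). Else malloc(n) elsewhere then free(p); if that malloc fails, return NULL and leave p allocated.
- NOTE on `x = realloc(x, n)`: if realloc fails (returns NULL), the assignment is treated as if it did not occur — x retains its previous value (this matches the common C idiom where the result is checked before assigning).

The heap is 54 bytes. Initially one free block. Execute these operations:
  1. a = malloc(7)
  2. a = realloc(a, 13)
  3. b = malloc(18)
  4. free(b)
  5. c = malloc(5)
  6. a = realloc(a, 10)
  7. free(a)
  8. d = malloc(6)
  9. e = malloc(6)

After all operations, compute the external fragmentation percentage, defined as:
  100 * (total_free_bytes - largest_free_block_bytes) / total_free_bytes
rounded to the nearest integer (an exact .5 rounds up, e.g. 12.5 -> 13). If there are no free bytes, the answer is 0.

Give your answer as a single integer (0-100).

Op 1: a = malloc(7) -> a = 0; heap: [0-6 ALLOC][7-53 FREE]
Op 2: a = realloc(a, 13) -> a = 0; heap: [0-12 ALLOC][13-53 FREE]
Op 3: b = malloc(18) -> b = 13; heap: [0-12 ALLOC][13-30 ALLOC][31-53 FREE]
Op 4: free(b) -> (freed b); heap: [0-12 ALLOC][13-53 FREE]
Op 5: c = malloc(5) -> c = 13; heap: [0-12 ALLOC][13-17 ALLOC][18-53 FREE]
Op 6: a = realloc(a, 10) -> a = 0; heap: [0-9 ALLOC][10-12 FREE][13-17 ALLOC][18-53 FREE]
Op 7: free(a) -> (freed a); heap: [0-12 FREE][13-17 ALLOC][18-53 FREE]
Op 8: d = malloc(6) -> d = 0; heap: [0-5 ALLOC][6-12 FREE][13-17 ALLOC][18-53 FREE]
Op 9: e = malloc(6) -> e = 6; heap: [0-5 ALLOC][6-11 ALLOC][12-12 FREE][13-17 ALLOC][18-53 FREE]
Free blocks: [1 36] total_free=37 largest=36 -> 100*(37-36)/37 = 100/37 ≈ 2.703 -> rounds to 3

Answer: 3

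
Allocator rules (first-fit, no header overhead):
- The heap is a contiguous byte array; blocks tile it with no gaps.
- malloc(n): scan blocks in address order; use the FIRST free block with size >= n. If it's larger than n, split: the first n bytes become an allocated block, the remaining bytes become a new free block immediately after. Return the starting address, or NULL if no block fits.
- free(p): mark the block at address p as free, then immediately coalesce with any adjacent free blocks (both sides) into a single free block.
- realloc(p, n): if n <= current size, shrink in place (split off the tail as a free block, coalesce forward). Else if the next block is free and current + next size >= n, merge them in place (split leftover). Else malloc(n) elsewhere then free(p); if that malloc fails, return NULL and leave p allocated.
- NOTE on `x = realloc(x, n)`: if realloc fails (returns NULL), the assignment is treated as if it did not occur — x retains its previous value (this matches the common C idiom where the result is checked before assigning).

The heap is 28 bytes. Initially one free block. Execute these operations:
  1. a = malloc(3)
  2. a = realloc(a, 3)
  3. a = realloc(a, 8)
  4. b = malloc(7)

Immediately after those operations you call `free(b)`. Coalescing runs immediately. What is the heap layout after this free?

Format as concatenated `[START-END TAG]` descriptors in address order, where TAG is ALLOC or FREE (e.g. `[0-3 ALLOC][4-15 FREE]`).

Op 1: a = malloc(3) -> a = 0; heap: [0-2 ALLOC][3-27 FREE]
Op 2: a = realloc(a, 3) -> a = 0; heap: [0-2 ALLOC][3-27 FREE]
Op 3: a = realloc(a, 8) -> a = 0; heap: [0-7 ALLOC][8-27 FREE]
Op 4: b = malloc(7) -> b = 8; heap: [0-7 ALLOC][8-14 ALLOC][15-27 FREE]
free(b): b = 8 -> block [8-14 ALLOC]; mark free, coalesce with adjacent free neighbors -> [0-7 ALLOC][8-27 FREE]

Answer: [0-7 ALLOC][8-27 FREE]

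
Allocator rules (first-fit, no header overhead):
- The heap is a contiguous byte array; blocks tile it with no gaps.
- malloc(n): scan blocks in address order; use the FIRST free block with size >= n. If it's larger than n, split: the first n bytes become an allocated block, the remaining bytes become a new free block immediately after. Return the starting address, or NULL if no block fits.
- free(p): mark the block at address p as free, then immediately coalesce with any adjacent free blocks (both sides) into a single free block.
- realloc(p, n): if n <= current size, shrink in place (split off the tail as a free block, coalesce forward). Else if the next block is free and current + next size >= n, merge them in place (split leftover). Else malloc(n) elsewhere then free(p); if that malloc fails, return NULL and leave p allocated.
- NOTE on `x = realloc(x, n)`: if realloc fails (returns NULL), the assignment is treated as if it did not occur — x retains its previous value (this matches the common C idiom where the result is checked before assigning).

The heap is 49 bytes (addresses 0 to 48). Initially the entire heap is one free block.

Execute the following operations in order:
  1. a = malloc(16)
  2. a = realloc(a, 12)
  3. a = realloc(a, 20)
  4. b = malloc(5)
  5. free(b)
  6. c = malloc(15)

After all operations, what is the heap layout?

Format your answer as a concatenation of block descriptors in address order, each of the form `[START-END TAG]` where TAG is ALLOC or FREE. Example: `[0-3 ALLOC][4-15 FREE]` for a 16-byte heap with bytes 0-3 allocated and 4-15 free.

Answer: [0-19 ALLOC][20-34 ALLOC][35-48 FREE]

Derivation:
Op 1: a = malloc(16) -> a = 0; heap: [0-15 ALLOC][16-48 FREE]
Op 2: a = realloc(a, 12) -> a = 0; heap: [0-11 ALLOC][12-48 FREE]
Op 3: a = realloc(a, 20) -> a = 0; heap: [0-19 ALLOC][20-48 FREE]
Op 4: b = malloc(5) -> b = 20; heap: [0-19 ALLOC][20-24 ALLOC][25-48 FREE]
Op 5: free(b) -> (freed b); heap: [0-19 ALLOC][20-48 FREE]
Op 6: c = malloc(15) -> c = 20; heap: [0-19 ALLOC][20-34 ALLOC][35-48 FREE]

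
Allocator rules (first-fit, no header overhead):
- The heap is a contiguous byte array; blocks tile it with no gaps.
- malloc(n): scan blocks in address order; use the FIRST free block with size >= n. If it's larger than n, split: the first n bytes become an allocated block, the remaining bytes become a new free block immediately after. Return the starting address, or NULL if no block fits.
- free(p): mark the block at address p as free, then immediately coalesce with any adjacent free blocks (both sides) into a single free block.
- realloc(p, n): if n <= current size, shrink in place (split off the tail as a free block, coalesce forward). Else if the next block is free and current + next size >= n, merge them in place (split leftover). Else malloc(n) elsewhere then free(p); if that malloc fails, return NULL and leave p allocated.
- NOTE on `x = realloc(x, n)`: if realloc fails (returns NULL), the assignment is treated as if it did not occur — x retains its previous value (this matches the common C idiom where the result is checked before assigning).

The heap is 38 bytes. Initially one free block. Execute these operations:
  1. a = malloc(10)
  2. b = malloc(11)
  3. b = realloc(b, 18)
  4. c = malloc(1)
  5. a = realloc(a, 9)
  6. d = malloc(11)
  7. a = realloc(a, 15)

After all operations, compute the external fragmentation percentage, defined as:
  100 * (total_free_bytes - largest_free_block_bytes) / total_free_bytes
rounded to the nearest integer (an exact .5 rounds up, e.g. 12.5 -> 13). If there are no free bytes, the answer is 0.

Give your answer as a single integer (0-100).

Answer: 10

Derivation:
Op 1: a = malloc(10) -> a = 0; heap: [0-9 ALLOC][10-37 FREE]
Op 2: b = malloc(11) -> b = 10; heap: [0-9 ALLOC][10-20 ALLOC][21-37 FREE]
Op 3: b = realloc(b, 18) -> b = 10; heap: [0-9 ALLOC][10-27 ALLOC][28-37 FREE]
Op 4: c = malloc(1) -> c = 28; heap: [0-9 ALLOC][10-27 ALLOC][28-28 ALLOC][29-37 FREE]
Op 5: a = realloc(a, 9) -> a = 0; heap: [0-8 ALLOC][9-9 FREE][10-27 ALLOC][28-28 ALLOC][29-37 FREE]
Op 6: d = malloc(11) -> d = NULL; heap: [0-8 ALLOC][9-9 FREE][10-27 ALLOC][28-28 ALLOC][29-37 FREE]
Op 7: a = realloc(a, 15) -> NULL (a unchanged); heap: [0-8 ALLOC][9-9 FREE][10-27 ALLOC][28-28 ALLOC][29-37 FREE]
Free blocks: [1 9] total_free=10 largest=9 -> 100*(10-9)/10 = 100/10 = 10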